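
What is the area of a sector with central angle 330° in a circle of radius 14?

Sector area = π(14²)(11/12) = 539*pi/3

539*pi/3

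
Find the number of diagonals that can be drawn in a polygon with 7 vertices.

Each of the 7 vertices connects to 4 non-adjacent vertices via diagonals.
Total connections = 7 × 4 = 28, but each diagonal is counted twice.
Number of diagonals = 28 / 2 = 14.

14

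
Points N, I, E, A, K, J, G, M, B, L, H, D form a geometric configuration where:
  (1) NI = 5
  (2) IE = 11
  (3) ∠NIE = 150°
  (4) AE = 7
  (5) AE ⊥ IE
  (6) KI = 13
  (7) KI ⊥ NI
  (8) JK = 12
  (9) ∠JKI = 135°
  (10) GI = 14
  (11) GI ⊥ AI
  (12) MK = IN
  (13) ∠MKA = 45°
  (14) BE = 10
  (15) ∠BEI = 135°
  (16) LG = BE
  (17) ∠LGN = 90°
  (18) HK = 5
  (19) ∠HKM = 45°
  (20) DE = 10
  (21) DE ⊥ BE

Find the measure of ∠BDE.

Step 1: By the law of cosines on triangle DEB: DB² = 10² + 10² − 2·10·10·cos(90°) = 200, so DB = 10·√2.
Step 2: By the inverse law of cosines on triangle BDE: cos(∠BDE) = ((10·√2)² + 10² − 10²) / (2·10·√2·10) = 200/282.84 = 0.7071, so ∠BDE = 45°.

Therefore, the measure of angle ∠BDE = 45°.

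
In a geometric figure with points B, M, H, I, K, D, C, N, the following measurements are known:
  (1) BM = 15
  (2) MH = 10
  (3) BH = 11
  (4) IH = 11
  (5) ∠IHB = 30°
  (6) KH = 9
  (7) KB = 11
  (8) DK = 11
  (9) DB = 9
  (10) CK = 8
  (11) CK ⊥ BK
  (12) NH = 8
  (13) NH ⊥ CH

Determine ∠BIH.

Step 1: By the law of cosines on triangle IHB: IB² = 11² + 11² − 2·11·11·cos(30°) = 32.42, so IB ≈ 5.69.
Step 2: By the inverse law of cosines on triangle BIH: cos(∠BIH) = (5.69² + 11² − 11²) / (2·5.69·11) = 32.42/125.27 = 0.2588, so ∠BIH = 75°.

Therefore, the measure of angle ∠BIH = 75°.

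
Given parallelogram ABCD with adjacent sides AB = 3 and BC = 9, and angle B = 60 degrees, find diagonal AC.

Law of cosines: d^2 = 3^2 + 9^2 - 2(3)(9)cos(60°) = 63, so d = 3*sqrt(7).

3*sqrt(7)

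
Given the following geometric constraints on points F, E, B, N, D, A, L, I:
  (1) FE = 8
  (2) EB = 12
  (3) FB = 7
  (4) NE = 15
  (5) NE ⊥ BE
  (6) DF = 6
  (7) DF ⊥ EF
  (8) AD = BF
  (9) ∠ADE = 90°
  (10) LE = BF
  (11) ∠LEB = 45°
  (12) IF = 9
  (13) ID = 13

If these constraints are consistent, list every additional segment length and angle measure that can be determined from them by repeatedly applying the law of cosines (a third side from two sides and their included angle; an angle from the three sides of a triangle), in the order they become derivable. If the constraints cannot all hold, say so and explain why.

The constraints are consistent. Derivable facts, in order:
After 1 step:
- BL ≈ 8.61
- BN = 3·√41
- ED = 10
- ∠BEF = 34.09°
- ∠BFE = 106.07°
- ∠DFI = 118.78°
- ∠DIF = 23.86°
- ∠EBF = 39.84°
- ∠FDI = 37.36°
After 2 steps:
- EA = √149
- ∠BLE = 99.93°
- ∠BNE = 38.66°
- ∠DEF = 36.87°
- ∠EBL = 35.07°
- ∠EBN = 51.34°
- ∠EDF = 53.13°
After 3 steps:
- ∠AED = 34.99°
- ∠DAE = 55.01°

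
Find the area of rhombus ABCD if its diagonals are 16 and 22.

The diagonals of a rhombus divide it into four right triangles.
Each triangle has legs 16/ 2 = 8 and 22/2 = 11, so each has area (1/2)*8*11 = 44.
Four such triangles give total area = (d1 * d2) / 2 = 176.

176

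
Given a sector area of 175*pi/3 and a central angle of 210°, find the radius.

The sector covers 210°/360° = 7/12 of the full circle.
Full circle area = 175*pi/3 / 7/12 = 100*pi.
Since full area = πr², we get r² = 100*pi/π = 100, so r = 10.

10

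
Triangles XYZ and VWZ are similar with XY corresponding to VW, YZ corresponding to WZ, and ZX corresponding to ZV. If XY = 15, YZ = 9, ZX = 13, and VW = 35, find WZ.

Similar triangles have proportional sides. Setting up the proportion:
VW / XY = WZ / YZ
35 / 15 = WZ / 9
WZ = 9 * 35 / 15 = 21.

21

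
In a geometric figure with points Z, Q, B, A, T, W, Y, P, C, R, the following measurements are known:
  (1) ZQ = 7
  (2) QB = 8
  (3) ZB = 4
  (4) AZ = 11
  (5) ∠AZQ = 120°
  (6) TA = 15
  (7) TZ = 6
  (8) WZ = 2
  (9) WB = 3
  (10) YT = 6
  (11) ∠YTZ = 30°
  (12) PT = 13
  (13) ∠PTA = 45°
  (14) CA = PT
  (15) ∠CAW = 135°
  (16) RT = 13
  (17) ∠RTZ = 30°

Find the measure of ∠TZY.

Step 1: By the law of cosines on triangle ZTY: ZY² = 6² + 6² − 2·6·6·cos(30°) = 9.65, so ZY ≈ 3.11.
Step 2: By the inverse law of cosines on triangle TZY: cos(∠TZY) = (6² + 3.11² − 6²) / (2·6·3.11) = 9.65/37.27 = 0.2588, so ∠TZY = 75°.

Therefore, the measure of angle ∠TZY = 75°.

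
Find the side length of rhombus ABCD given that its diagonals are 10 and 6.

The diagonals of a rhombus bisect each other at right angles.
Half-diagonals: 10/2 = 5 and 6/2 = 3
side = sqrt(5^2 + 3^2)
side = sqrt(25 + 9)
side = sqrt(34)

sqrt(34)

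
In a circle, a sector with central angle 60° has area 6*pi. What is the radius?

Sector area A = πr² × θ/360, so r² = 360A / (πθ).
r² = 360 × 6*pi / (π × 60)
r² = 36
r = 6

6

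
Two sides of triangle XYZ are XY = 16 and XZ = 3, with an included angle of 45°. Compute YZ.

By the law of cosines: YZ^2 = XY^2 + XZ^2 - 2*XY*XZ*cos(X)
YZ^2 = 16^2 + 3^2 - 2*16*3*cos(45°)
YZ^2 = 256 + 9 - 96*(sqrt(2)/2)
YZ^2 = 265 - 48*sqrt(2)
YZ = sqrt(265 - 48*sqrt(2))

sqrt(265 - 48*sqrt(2))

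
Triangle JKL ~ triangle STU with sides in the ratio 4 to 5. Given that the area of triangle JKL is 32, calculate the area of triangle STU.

The ratio of areas of similar triangles = (side ratio)^2.
Side ratio = 4:5, so area ratio = 16:25.
Area of STU / Area of JKL = 25/16
Area of STU = 32 * 25/16 = 50

50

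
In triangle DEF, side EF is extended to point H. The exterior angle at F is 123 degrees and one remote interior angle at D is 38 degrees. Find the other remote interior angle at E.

angle E = 123 - 38 = 85 degrees (exterior angle theorem).

85 degrees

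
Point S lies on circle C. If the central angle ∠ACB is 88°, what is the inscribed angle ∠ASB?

Inscribed angle = 88° / 2 = 44° (inscribed angle theorem).

44°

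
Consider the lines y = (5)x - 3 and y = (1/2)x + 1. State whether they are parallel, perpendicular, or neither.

Slope of line 1: m1 = 5
Slope of line 2: m2 = 1/2
m1 != m2 and m1*m2 = 5/2 != -1. Neither.

Neither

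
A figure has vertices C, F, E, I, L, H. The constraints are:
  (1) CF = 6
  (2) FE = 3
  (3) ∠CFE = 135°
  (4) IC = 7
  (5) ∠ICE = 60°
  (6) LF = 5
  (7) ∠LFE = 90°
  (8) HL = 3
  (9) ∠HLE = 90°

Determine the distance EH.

Step 1: By the law of cosines on triangle LFE: LE² = 5² + 3² − 2·5·3·cos(90°) = 34, so LE = √34.
Step 2: By the law of cosines on triangle ELH: EH² = √34² + 3² − 2·√34·3·cos(90°) = 43, so EH = √43.

Therefore, the length of EH = √43.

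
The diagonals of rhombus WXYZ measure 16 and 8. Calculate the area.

The diagonals of a rhombus divide it into four right triangles.
Each triangle has legs 16/ 2 = 8 and 8/2 = 4, so each has area (1/2)*8*4 = 16.
Four such triangles give total area = (d1 * d2) / 2 = 64.

64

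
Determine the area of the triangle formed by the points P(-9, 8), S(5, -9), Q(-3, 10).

The Shoelace formula computes the area from vertex coordinates by summing cross products.
For vertices (-9,8), (5,-9), (-3,10):
Signed sum = -9*-9 - 5*8 + 5*10 - -3*-9 + -3*8 - -9*10
= 41 + 23 + 66 = 130
Area = (1/2)|130| = 65.

65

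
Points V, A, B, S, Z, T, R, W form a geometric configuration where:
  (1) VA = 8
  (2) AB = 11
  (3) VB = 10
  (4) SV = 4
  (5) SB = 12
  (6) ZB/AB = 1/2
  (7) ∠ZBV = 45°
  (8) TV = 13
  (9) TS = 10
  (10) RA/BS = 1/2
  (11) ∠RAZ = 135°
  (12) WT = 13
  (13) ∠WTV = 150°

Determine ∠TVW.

Step 1: By the law of cosines on triangle VTW: VW² = 13² + 13² − 2·13·13·cos(150°) = 630.72, so VW ≈ 25.11.
Step 2: By the inverse law of cosines on triangle TVW: cos(∠TVW) = (13² + 25.11² − 13²) / (2·13·25.11) = 630.72/652.97 = 0.9659, so ∠TVW = 15°.

Therefore, the measure of angle ∠TVW = 15°.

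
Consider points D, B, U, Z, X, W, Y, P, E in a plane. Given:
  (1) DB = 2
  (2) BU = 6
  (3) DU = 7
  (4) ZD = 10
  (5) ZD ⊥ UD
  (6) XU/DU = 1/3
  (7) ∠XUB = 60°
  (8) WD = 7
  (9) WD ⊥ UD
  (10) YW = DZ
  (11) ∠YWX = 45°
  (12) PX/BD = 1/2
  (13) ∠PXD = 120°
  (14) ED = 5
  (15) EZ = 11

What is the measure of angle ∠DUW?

Step 1: By the law of cosines on triangle UDW: UW² = 7² + 7² − 2·7·7·cos(90°) = 98, so UW = 7·√2.
Step 2: By the inverse law of cosines on triangle DUW: cos(∠DUW) = (7² + (7·√2)² − 7²) / (2·7·7·√2) = 98/138.59 = 0.7071, so ∠DUW = 45°.

Therefore, the measure of angle ∠DUW = 45°.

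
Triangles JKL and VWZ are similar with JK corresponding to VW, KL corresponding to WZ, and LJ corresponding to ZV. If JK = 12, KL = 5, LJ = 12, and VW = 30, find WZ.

Similar triangles have proportional sides. Setting up the proportion:
VW / JK = WZ / KL
30 / 12 = WZ / 5
WZ = 5 * 30 / 12 = 25/2.

25/2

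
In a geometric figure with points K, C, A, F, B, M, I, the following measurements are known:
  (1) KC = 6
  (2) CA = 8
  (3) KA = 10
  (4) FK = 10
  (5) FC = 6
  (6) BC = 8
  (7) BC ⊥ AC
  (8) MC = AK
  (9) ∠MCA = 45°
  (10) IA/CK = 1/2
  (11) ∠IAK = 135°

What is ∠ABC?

Step 1: By the law of cosines on triangle BCA: BA² = 8² + 8² − 2·8·8·cos(90°) = 128, so BA = 8·√2.
Step 2: By the inverse law of cosines on triangle ABC: cos(∠ABC) = ((8·√2)² + 8² − 8²) / (2·8·√2·8) = 128/181.02 = 0.7071, so ∠ABC = 45°.

Therefore, the measure of angle ∠ABC = 45°.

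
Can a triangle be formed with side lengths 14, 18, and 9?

Yes.
The triangle inequality requires that the sum of any two sides exceeds the third.
Here 9 + 14 = 23 > 18, so the condition is met.

Yes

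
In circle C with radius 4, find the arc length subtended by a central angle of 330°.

The full circumference is 2πr = 2π(4) = 8*pi.
The arc spans 330° out of 360°, which is a fraction of 11/12.
Arc length = 8*pi × 11/12 = 22*pi/3.

22*pi/3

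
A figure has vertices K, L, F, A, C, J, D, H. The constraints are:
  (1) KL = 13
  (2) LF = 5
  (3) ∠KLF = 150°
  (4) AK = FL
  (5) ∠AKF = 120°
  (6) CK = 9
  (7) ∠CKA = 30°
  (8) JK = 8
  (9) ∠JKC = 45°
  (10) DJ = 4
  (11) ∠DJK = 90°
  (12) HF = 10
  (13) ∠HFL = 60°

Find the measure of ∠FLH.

Step 1: By the law of cosines on triangle LFH: LH² = 5² + 10² − 2·5·10·cos(60°) = 75, so LH = 5·√3.
Step 2: By the inverse law of cosines on triangle FLH: cos(∠FLH) = (5² + (5·√3)² − 10²) / (2·5·5·√3) = 0/86.6 = 0, so ∠FLH = 90°.

Therefore, the measure of angle ∠FLH = 90°.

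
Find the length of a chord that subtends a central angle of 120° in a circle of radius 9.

Chord length = 2r sin(θ/2)
= 2 × 9 × sin(120°/2)
= 2 × 9 × sin(60°)
= 9*sqrt(3)

9*sqrt(3)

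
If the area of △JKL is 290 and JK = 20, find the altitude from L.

height = 2 * 290 / 20 = 29

29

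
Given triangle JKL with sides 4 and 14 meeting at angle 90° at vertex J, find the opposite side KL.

Since angle J = 90°, this is a right triangle and the law of cosines reduces to the Pythagorean theorem.
KL^2 = 4^2 + 14^2 = 212
KL = 2*sqrt(53)

2*sqrt(53)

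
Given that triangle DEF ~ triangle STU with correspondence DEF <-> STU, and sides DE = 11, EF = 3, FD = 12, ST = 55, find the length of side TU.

Since the triangles are similar, the ratio of corresponding sides is constant.
Scale factor k = ST / DE = 55 / 11 = 5
TU = k * EF = 5 * 3 = 15

15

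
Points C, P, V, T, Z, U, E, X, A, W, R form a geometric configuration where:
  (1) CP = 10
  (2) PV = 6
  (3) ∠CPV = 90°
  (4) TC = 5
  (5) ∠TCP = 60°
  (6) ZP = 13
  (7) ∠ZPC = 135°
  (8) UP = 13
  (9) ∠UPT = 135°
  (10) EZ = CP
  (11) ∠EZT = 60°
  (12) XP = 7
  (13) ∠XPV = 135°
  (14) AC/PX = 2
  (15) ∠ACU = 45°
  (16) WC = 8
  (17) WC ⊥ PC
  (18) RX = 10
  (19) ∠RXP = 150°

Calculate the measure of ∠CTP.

Step 1: By the law of cosines on triangle TCP: TP² = 5² + 10² − 2·5·10·cos(60°) = 75, so TP = 5·√3.
Step 2: By the inverse law of cosines on triangle CTP: cos(∠CTP) = (5² + (5·√3)² − 10²) / (2·5·5·√3) = 0/86.6 = 0, so ∠CTP = 90°.

Therefore, the measure of angle ∠CTP = 90°.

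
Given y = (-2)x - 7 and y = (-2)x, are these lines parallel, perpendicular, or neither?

Slope of line 1: m1 = -2
Slope of line 2: m2 = -2
Two lines are parallel if and only if they have equal slopes (or both are vertical).
Here m1 = m2 = -2, confirming the lines are parallel.

Parallel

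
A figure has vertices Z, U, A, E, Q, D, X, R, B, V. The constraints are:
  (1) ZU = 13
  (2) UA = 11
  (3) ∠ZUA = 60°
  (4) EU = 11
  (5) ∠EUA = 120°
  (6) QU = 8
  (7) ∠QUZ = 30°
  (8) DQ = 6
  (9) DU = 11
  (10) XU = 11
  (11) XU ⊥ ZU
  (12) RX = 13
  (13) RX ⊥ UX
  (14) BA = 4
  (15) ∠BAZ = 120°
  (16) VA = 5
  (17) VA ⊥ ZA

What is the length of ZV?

Step 1: By the law of cosines on triangle ZUA: ZA² = 13² + 11² − 2·13·11·cos(60°) = 147, so ZA = 7·√3.
Step 2: By the law of cosines on triangle ZAV: ZV² = (7·√3)² + 5² − 2·7·√3·5·cos(90°) = 172, so ZV = 2·√43.

Therefore, the length of ZV = 2·√43.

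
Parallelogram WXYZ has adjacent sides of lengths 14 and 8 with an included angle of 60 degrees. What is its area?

The area of a parallelogram equals the product of two adjacent sides times the sine of the included angle.
This is because the height equals 8 * sin(60°) = 4*sqrt(3).
Area = 14 * 4*sqrt(3) = 56*sqrt(3)

56*sqrt(3)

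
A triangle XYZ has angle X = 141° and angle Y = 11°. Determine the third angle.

Let angle Z = x. Then 141 + 11 + x = 180.
x = 180 - 152 = 28 degrees.

28 degrees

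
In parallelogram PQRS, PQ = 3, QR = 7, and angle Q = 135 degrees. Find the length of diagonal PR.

Law of cosines: d^2 = 3^2 + 7^2 - 2(3)(7)cos(135°) = 21*sqrt(2) + 58, so d = sqrt(21*sqrt(2) + 58).

sqrt(21*sqrt(2) + 58)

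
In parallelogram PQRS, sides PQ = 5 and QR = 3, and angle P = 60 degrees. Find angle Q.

Consecutive angles are supplementary: angle Q = 180 - 60 = 120 degrees.

120 degrees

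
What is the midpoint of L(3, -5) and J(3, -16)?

The midpoint is the point halfway along the segment.
Move half the horizontal distance: 3 + (3 - 3)/2 = 3 + 0/2 = 3
Move half the vertical distance: -5 + (-16 - -5)/2 = -5 + -11/2 = -21/2
Midpoint = (3, -21/2)

(3, -21/2)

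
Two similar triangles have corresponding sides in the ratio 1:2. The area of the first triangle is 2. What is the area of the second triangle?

Area ratio = (1/2)^2 = 1/4. Area of the second triangle = 2 * 4/1 = 8.

8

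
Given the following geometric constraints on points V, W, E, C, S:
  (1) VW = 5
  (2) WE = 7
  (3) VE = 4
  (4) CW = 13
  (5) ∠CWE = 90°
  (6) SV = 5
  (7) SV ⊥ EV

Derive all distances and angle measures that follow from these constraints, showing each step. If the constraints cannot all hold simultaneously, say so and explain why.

The constraints are consistent.

Step 1: From EW = 7, WC = 13, and ∠EWC = 90°, by the law of cosines:
  EC² = EW² + WC² - 2·EW·WC·cos(90°) = 49 + 169 - 0 = 218
  EC ≈ 14.76

Step 2: From EV = 4, VS = 5, and ∠EVS = 90°, by the law of cosines:
  ES² = EV² + VS² - 2·EV·VS·cos(90°) = 16 + 25 - 0 = 41
  ES = √41

Step 3: From VE = 4, VW = 5, EW = 7, by the inverse law of cosines:
  cos(∠EVW) = (VE² + VW² - EW²) / (2·VE·VW)
  ∠EVW = 101.54°

Step 4: From WE = 7, WV = 5, EV = 4, by the inverse law of cosines:
  cos(∠EWV) = (WE² + WV² - EV²) / (2·WE·WV)
  ∠EWV = 34.05°

Step 5: From EV = 4, EW = 7, VW = 5, by the inverse law of cosines:
  cos(∠VEW) = (EV² + EW² - VW²) / (2·EV·EW)
  ∠VEW = 44.42°

Step 6: From EC = 14.76, EW = 7, CW = 13, by the inverse law of cosines:
  cos(∠CEW) = (EC² + EW² - CW²) / (2·EC·EW)
  ∠CEW = 61.7°

Step 7: From ES = √41, EV = 4, SV = 5, by the inverse law of cosines:
  cos(∠SEV) = (ES² + EV² - SV²) / (2·ES·EV)
  ∠SEV = 51.34°

Step 8: From CE = 14.76, CW = 13, EW = 7, by the inverse law of cosines:
  cos(∠ECW) = (CE² + CW² - EW²) / (2·CE·CW)
  ∠ECW = 28.3°

Step 9: From SE = √41, SV = 5, EV = 4, by the inverse law of cosines:
  cos(∠ESV) = (SE² + SV² - EV²) / (2·SE·SV)
  ∠ESV = 38.66°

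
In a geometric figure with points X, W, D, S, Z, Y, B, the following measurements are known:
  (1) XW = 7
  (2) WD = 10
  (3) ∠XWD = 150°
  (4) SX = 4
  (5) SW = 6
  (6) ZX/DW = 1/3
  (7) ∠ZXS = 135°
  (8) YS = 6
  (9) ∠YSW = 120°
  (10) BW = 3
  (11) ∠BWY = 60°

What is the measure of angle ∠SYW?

Step 1: By the law of cosines on triangle YSW: YW² = 6² + 6² − 2·6·6·cos(120°) = 108, so YW = 6·√3.
Step 2: By the inverse law of cosines on triangle SYW: cos(∠SYW) = (6² + (6·√3)² − 6²) / (2·6·6·√3) = 108/124.71 = 0.866, so ∠SYW = 30°.

Therefore, the measure of angle ∠SYW = 30°.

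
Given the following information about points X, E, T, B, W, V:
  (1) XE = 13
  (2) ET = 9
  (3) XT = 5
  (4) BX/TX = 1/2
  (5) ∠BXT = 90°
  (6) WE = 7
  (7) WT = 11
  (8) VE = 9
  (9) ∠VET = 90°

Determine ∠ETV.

Step 1: By the law of cosines on triangle TEV: TV² = 9² + 9² − 2·9·9·cos(90°) = 162, so TV = 9·√2.
Step 2: By the inverse law of cosines on triangle ETV: cos(∠ETV) = (9² + (9·√2)² − 9²) / (2·9·9·√2) = 162/229.1 = 0.7071, so ∠ETV = 45°.

Therefore, the measure of angle ∠ETV = 45°.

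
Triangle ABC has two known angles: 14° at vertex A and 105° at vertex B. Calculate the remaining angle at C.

Let angle C = x. Then 14 + 105 + x = 180.
x = 180 - 119 = 61 degrees.

61 degrees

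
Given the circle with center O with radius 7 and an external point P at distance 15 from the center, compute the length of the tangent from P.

The tangent, radius, and line from the external point to the center form a right triangle.
The right angle is where the tangent meets the radius.
By the Pythagorean theorem: tangent² + 7² = 15²
tangent² = 225 - 49 = 176
tangent = 4*sqrt(11)

4*sqrt(11)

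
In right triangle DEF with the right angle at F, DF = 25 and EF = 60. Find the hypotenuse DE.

DE = sqrt(25^2 + 60^2) = sqrt(4225) = 65

65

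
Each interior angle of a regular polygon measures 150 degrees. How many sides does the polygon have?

Each interior angle of a regular n-gon is (n - 2) * 180 / n.
Setting this equal to 150:
(n - 2) * 180 / n = 150
Each exterior angle = 180 - 150 = 30 degrees.
Since exterior angles sum to 360: n = 360 / 30 = 12.

12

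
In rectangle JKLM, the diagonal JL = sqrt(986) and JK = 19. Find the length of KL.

The diagonal of a rectangle forms a right triangle with the two sides.
Rearranging the Pythagorean theorem: missing side = sqrt(d^2 - known^2).
= sqrt(986 - 361) = sqrt(625) = 25.

25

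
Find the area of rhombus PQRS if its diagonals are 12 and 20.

Area = (12 * 20) / 2 = 240 / 2 = 120

120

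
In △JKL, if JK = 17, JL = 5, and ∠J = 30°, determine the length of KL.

When two sides and the included angle are known, the law of cosines gives the third side.
c^2 = a^2 + b^2 - 2ab cos(C) generalizes the Pythagorean theorem to non-right triangles.
Here: KL^2 = 289 + 25 - 170*(sqrt(3)/2) = 314 - 85*sqrt(3)
KL = sqrt(314 - 85*sqrt(3))

sqrt(314 - 85*sqrt(3))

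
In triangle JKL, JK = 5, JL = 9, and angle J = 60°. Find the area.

Area = (1/2) * JK * JL * sin(J)
Area = (1/2) * 5 * 9 * sin(60°)
Area = (1/2) * 5 * 9 * sqrt(3)/2
Area = 45*sqrt(3)/4

45*sqrt(3)/4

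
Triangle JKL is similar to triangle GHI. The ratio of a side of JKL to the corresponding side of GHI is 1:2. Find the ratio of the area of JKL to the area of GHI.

The ratio of areas of similar triangles equals the square of the side ratio.
Side ratio = 1:2
Area ratio = (1/2)^2 = 1/4 = 1:4

1:4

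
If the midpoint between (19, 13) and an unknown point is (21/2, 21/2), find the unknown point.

Using the midpoint formula: M = ((x1 + x2)/2, (y1 + y2)/2)
We know M = (21/2, 21/2) and D = (19, 13)
For x: 21/2 = (19 + x2)/2, so x2 = 2*21/2 - 19 = 2
For y: 21/2 = (13 + y2)/2, so y2 = 2*21/2 - 13 = 8
A = (2, 8)

(2, 8)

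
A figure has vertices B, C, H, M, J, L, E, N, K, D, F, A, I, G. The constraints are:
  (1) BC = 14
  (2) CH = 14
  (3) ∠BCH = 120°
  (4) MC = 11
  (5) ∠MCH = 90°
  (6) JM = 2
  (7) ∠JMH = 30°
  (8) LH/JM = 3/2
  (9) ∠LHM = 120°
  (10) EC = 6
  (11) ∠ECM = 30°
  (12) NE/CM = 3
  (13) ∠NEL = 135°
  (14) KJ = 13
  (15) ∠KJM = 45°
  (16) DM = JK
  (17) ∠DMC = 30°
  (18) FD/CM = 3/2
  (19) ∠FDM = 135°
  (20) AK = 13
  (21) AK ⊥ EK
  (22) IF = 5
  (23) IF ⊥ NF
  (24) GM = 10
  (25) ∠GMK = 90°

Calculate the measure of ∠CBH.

Step 1: By the law of cosines on triangle BCH: BH² = 14² + 14² − 2·14·14·cos(120°) = 588, so BH = 14·√3.
Step 2: By the inverse law of cosines on triangle CBH: cos(∠CBH) = (14² + (14·√3)² − 14²) / (2·14·14·√3) = 588/678.96 = 0.866, so ∠CBH = 30°.

Therefore, the measure of angle ∠CBH = 30°.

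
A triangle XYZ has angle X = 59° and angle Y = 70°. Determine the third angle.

Let angle Z = x. Then 59 + 70 + x = 180.
x = 180 - 129 = 51 degrees.

51 degrees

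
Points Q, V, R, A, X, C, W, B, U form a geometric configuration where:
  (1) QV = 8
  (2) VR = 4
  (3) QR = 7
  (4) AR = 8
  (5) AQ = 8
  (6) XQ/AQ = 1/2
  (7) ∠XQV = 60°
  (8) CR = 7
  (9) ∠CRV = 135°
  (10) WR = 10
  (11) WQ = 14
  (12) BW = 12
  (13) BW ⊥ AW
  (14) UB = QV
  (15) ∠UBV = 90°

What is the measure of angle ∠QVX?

From the given relations: XQ = 1/2·AQ = 1/2·8 = 4.
Step 1: By the law of cosines on triangle VQX: VX² = 8² + 4² − 2·8·4·cos(60°) = 48, so VX = 4·√3.
Step 2: By the inverse law of cosines on triangle QVX: cos(∠QVX) = (8² + (4·√3)² − 4²) / (2·8·4·√3) = 96/110.85 = 0.866, so ∠QVX = 30°.

Therefore, the measure of angle ∠QVX = 30°.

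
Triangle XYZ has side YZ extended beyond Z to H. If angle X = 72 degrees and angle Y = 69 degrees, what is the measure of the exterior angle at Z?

Exterior angle = 72 + 69 = 141 degrees (exterior angle theorem).

141 degrees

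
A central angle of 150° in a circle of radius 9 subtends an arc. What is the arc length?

Arc length = 2π(9)(5/12) = 15*pi/2

15*pi/2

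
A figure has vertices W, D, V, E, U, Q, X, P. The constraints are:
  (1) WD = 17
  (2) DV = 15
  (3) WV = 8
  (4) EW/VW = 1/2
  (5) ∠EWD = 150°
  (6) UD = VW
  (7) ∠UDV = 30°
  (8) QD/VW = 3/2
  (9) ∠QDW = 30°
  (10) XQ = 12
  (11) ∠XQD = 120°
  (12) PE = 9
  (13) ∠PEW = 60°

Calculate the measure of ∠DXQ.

From the given relations: QD = 3/2·VW = 3/2·8 = 12.
Step 1: By the law of cosines on triangle XQD: XD² = 12² + 12² − 2·12·12·cos(120°) = 432, so XD = 12·√3.
Step 2: By the inverse law of cosines on triangle DXQ: cos(∠DXQ) = ((12·√3)² + 12² − 12²) / (2·12·√3·12) = 432/498.83 = 0.866, so ∠DXQ = 30°.

Therefore, the measure of angle ∠DXQ = 30°.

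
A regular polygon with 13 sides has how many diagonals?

The number of diagonals in an n-gon is n(n - 3)/2.
For n = 13: 13(13 - 3)/2 = 13 × 10 / 2 = 65.

65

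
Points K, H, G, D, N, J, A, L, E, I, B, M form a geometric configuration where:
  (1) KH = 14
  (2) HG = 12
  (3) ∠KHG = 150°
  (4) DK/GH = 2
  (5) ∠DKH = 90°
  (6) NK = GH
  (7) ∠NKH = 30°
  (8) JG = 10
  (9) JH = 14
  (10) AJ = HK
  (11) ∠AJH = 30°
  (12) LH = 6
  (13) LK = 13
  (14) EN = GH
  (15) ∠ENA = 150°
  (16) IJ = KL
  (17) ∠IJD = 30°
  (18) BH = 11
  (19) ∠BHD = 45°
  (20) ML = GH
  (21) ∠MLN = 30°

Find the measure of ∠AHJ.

From the given relations: AJ = HK = 14.
Step 1: By the law of cosines on triangle HJA: HA² = 14² + 14² − 2·14·14·cos(30°) = 52.52, so HA ≈ 7.25.
Step 2: By the inverse law of cosines on triangle AHJ: cos(∠AHJ) = (7.25² + 14² − 14²) / (2·7.25·14) = 52.52/202.91 = 0.2588, so ∠AHJ = 75°.

Therefore, the measure of angle ∠AHJ = 75°.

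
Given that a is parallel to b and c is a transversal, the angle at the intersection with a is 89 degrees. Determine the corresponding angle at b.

When a transversal crosses parallel lines, angles in the same position at each intersection are called corresponding angles.
These are always equal, so the answer is 89 degrees.

89 degrees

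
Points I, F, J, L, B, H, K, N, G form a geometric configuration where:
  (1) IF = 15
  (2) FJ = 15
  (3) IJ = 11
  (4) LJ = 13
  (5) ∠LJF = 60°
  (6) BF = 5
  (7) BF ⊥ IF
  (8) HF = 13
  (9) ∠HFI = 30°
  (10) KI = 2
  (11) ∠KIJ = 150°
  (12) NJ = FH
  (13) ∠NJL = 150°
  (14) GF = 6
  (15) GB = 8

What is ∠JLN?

From the given relations: NJ = FH = 13.
Step 1: By the law of cosines on triangle LJN: LN² = 13² + 13² − 2·13·13·cos(150°) = 630.72, so LN ≈ 25.11.
Step 2: By the inverse law of cosines on triangle JLN: cos(∠JLN) = (13² + 25.11² − 13²) / (2·13·25.11) = 630.72/652.97 = 0.9659, so ∠JLN = 15°.

Therefore, the measure of angle ∠JLN = 15°.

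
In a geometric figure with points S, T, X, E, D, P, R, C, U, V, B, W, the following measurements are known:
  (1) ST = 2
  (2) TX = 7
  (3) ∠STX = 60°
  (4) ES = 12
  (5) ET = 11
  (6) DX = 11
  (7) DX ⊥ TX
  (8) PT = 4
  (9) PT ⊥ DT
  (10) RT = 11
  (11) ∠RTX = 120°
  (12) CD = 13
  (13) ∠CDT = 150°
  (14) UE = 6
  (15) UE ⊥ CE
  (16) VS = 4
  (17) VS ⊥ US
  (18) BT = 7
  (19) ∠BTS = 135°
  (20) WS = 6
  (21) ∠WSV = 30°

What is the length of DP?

Step 1: By the law of cosines on triangle DXT: DT² = 11² + 7² − 2·11·7·cos(90°) = 170, so DT = √170.
Step 2: By the law of cosines on triangle DTP: DP² = √170² + 4² − 2·√170·4·cos(90°) = 186, so DP = √186.

Therefore, the length of DP = √186.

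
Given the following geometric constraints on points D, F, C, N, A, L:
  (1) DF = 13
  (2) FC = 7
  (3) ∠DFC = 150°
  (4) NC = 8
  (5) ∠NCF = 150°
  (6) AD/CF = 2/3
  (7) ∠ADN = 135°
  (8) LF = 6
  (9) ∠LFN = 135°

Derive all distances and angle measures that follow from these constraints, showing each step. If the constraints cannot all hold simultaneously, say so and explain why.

The constraints are consistent.

From the given relations:
  AD = 2/3·CF = 2/3·7 ≈ 4.67

Step 1: From DF = 13, FC = 7, and ∠DFC = 150°, by the law of cosines:
  DC² = DF² + FC² - 2·DF·FC·cos(150°) = 169 + 49 + 157.6 = 375.6
  DC ≈ 19.38

Step 2: From FC = 7, CN = 8, and ∠FCN = 150°, by the law of cosines:
  FN² = FC² + CN² - 2·FC·CN·cos(150°) = 49 + 64 + 96.99 = 210
  FN ≈ 14.49

Step 3: From NF = 14.49, FL = 6, and ∠NFL = 135°, by the law of cosines:
  NL² = NF² + FL² - 2·NF·FL·cos(135°) = 210 + 36 + 123 = 369
  NL ≈ 19.21

Step 4: From DC = 19.38, DF = 13, CF = 7, by the inverse law of cosines:
  cos(∠CDF) = (DC² + DF² - CF²) / (2·DC·DF)
  ∠CDF = 10.4°

Step 5: From FC = 7, FN = 14.49, CN = 8, by the inverse law of cosines:
  cos(∠CFN) = (FC² + FN² - CN²) / (2·FC·FN)
  ∠CFN = 16.02°

Step 6: From CD = 19.38, CF = 7, DF = 13, by the inverse law of cosines:
  cos(∠DCF) = (CD² + CF² - DF²) / (2·CD·CF)
  ∠DCF = 19.6°

Step 7: From NC = 8, NF = 14.49, CF = 7, by the inverse law of cosines:
  cos(∠CNF) = (NC² + NF² - CF²) / (2·NC·NF)
  ∠CNF = 13.98°

Step 8: From NF = 14.49, NL = 19.21, FL = 6, by the inverse law of cosines:
  cos(∠FNL) = (NF² + NL² - FL²) / (2·NF·NL)
  ∠FNL = 12.76°

Step 9: From LF = 6, LN = 19.21, FN = 14.49, by the inverse law of cosines:
  cos(∠FLN) = (LF² + LN² - FN²) / (2·LF·LN)
  ∠FLN = 32.24°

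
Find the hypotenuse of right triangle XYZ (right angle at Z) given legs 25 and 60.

XY = sqrt(25^2 + 60^2) = sqrt(4225) = 65

65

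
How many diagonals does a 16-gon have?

The number of diagonals in an n-gon is n(n - 3)/2.
For n = 16: 16(16 - 3)/2 = 16 × 13 / 2 = 104.

104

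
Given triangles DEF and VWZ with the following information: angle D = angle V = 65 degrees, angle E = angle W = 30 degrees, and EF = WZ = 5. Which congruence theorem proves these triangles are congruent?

The given information matches AAS: Two pairs of corresponding angles and a non-included side are equal (Angle-Angle-Side).

AAS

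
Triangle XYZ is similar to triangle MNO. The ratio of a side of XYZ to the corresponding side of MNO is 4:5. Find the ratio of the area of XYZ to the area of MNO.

Area ratio = (side ratio)^2 = (4/5)^2 = 16:25.

16:25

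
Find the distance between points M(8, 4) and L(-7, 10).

d = sqrt((-15)^2 + (6)^2) = sqrt(261) = 3*sqrt(29)

3*sqrt(29)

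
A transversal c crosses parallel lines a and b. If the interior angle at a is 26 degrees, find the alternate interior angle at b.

Alternate interior angles are equal: 26 degrees.

26 degrees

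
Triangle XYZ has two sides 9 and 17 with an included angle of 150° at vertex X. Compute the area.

Area = (1/2) * XY * XZ * sin(X)
Area = (1/2) * 9 * 17 * sin(150°)
Area = (1/2) * 9 * 17 * 1/2
Area = 153/4

153/4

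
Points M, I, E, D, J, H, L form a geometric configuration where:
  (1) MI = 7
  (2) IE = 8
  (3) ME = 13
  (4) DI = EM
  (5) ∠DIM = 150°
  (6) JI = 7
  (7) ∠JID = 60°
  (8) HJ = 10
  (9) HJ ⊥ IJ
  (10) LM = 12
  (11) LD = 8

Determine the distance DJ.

From the given relations: DI = EM = 13.
Step 1: By the law of cosines on triangle DIJ: DJ² = 13² + 7² − 2·13·7·cos(60°) = 127, so DJ = √127.

Therefore, the length of DJ = √127.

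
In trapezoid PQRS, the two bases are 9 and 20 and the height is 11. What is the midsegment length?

The midsegment of a trapezoid = (base1 + base2) / 2
midsegment = (9 + 20) / 2
midsegment = 29 / 2
midsegment = 29/2

29/2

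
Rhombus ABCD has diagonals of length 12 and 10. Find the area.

Area of a rhombus = (d1 * d2) / 2
Area = (12 * 10) / 2
Area = 120 / 2
Area = 60

60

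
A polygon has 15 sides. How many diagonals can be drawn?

Total line segments between 15 vertices = C(15,2) = 105.
Subtract the 15 sides: 105 - 15 = 90 diagonals.

90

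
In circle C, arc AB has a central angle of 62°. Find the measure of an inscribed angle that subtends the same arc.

An inscribed angle intercepts an arc from a point on the circle, while the central angle intercepts the same arc from the center.
The inscribed angle is always half the central angle: 62° / 2 = 31°.

31°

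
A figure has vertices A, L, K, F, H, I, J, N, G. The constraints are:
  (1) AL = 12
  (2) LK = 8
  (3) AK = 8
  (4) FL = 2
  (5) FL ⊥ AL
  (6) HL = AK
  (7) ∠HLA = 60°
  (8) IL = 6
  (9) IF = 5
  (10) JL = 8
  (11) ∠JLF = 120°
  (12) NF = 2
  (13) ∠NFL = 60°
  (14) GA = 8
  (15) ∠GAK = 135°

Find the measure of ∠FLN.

Step 1: By the law of cosines on triangle LFN: LN² = 2² + 2² − 2·2·2·cos(60°) = 4, so LN = 2.
Step 2: By the inverse law of cosines on triangle FLN: cos(∠FLN) = (2² + 2² − 2²) / (2·2·2) = 4/8 = 0.5, so ∠FLN = 60°.

Therefore, the measure of angle ∠FLN = 60°.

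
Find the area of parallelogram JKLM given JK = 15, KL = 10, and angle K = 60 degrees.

Area = a * b * sin(theta)
Area = 15 * 10 * sin(60 degrees)
Area = 150 * sqrt(3)/2
Area = 75*sqrt(3)

75*sqrt(3)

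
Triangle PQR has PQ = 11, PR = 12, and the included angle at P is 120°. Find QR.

By the law of cosines: QR^2 = PQ^2 + PR^2 - 2*PQ*PR*cos(P)
QR^2 = 11^2 + 12^2 - 2*11*12*cos(120°)
QR^2 = 121 + 144 - 264*(-1/2)
QR^2 = 397
QR = sqrt(397)

sqrt(397)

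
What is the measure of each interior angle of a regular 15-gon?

Each interior angle of a regular n-gon is (n - 2) * 180 / n.
For n = 15: (15 - 2) * 180 / 15 = 2340/15 = 156 degrees.

156 degrees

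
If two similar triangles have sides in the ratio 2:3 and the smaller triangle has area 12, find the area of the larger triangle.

For similar figures, the area ratio equals the square of the side ratio.
Side ratio (the smaller triangle to the larger triangle) = 2:3, so area ratio = 2^2:3^2 = 4:9.
If the area of the smaller triangle is 12, then the area of the larger triangle = 12 * (9/4) = 27.

27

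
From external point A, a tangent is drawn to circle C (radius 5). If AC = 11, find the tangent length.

tangent = √(d² - r²) = √(11² - 5²) = √(121 - 25) = √96 = 4*sqrt(6)

4*sqrt(6)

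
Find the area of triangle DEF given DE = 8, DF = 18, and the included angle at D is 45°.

Area = (1/2)(8)(18) sin(45°) = (1/2)(8)(18)(sqrt(2)/2) = 36*sqrt(2)

36*sqrt(2)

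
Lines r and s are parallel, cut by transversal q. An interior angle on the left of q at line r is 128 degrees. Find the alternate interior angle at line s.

Alternate interior angles formed by parallel lines and a transversal are equal.
The given angle is 128 degrees.
The alternate interior angle = 128 degrees.

128 degrees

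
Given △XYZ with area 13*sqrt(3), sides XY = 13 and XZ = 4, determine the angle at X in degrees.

sin(C) = 2 * 13*sqrt(3) / (13 * 4) = sqrt(3)/2, so C = arcsin(sqrt(3)/2) = 60°.
Since sin(180° - C) = sin(C), the obtuse angle 120° gives the same area, so C = 60° or C = 120°.

60° or 120°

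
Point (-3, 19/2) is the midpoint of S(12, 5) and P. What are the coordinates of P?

Using the midpoint formula: M = ((x1 + x2)/2, (y1 + y2)/2)
We know M = (-3, 19/2) and S = (12, 5)
For x: -3 = (12 + x2)/2, so x2 = 2*-3 - 12 = -18
For y: 19/2 = (5 + y2)/2, so y2 = 2*19/2 - 5 = 14
P = (-18, 14)

(-18, 14)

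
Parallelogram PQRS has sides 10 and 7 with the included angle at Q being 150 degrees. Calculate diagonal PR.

Law of cosines: d^2 = 10^2 + 7^2 - 2(10)(7)cos(150°) = 70*sqrt(3) + 149, so d = sqrt(70*sqrt(3) + 149).

sqrt(70*sqrt(3) + 149)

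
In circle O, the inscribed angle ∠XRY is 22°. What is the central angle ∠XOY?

By the inscribed angle theorem, the central angle is twice the inscribed angle.
Central angle = 2 × 22° = 44°

44°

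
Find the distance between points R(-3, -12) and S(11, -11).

d = sqrt((11 - -3)^2 + (-11 - -12)^2)
d = sqrt(14^2 + 1^2)
d = sqrt(196 + 1)
d = sqrt(197)

sqrt(197)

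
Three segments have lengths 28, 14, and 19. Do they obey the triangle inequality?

For three segments to close into a triangle, no single side can be as long as the other two combined.
The longest side is 28, and 14 + 19 = 33 > 28.
A triangle can be formed.

Yes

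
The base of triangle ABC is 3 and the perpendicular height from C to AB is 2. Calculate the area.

A triangle's area is half the area of a rectangle with the same base and height.
Area = (1/2) * 3 * 2 = 3.

3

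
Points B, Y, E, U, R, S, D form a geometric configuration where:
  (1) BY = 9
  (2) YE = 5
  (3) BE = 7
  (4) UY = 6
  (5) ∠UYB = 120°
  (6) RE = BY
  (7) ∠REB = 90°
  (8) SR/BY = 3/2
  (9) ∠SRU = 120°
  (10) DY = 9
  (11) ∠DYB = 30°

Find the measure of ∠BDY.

Step 1: By the law of cosines on triangle DYB: DB² = 9² + 9² − 2·9·9·cos(30°) = 21.7, so DB ≈ 4.66.
Step 2: By the inverse law of cosines on triangle BDY: cos(∠BDY) = (4.66² + 9² − 9²) / (2·4.66·9) = 21.7/83.86 = 0.2588, so ∠BDY = 75°.

Therefore, the measure of angle ∠BDY = 75°.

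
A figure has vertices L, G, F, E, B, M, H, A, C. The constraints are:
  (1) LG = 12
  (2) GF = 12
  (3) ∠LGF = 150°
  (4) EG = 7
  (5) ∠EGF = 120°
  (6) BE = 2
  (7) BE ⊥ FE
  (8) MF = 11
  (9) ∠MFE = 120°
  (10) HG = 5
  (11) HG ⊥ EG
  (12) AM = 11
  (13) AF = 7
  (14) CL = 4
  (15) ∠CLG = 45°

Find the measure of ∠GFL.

Step 1: By the law of cosines on triangle FGL: FL² = 12² + 12² − 2·12·12·cos(150°) = 537.42, so FL ≈ 23.18.
Step 2: By the inverse law of cosines on triangle GFL: cos(∠GFL) = (12² + 23.18² − 12²) / (2·12·23.18) = 537.42/556.37 = 0.9659, so ∠GFL = 15°.

Therefore, the measure of angle ∠GFL = 15°.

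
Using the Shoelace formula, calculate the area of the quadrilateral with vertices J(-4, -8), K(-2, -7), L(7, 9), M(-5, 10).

Shoelace: sum of cross terms = 238, Area = (1/2)|238| = 119

119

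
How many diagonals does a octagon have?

Each of the 8 vertices connects to 5 non-adjacent vertices via diagonals.
Total connections = 8 × 5 = 40, but each diagonal is counted twice.
Number of diagonals = 40 / 2 = 20.

20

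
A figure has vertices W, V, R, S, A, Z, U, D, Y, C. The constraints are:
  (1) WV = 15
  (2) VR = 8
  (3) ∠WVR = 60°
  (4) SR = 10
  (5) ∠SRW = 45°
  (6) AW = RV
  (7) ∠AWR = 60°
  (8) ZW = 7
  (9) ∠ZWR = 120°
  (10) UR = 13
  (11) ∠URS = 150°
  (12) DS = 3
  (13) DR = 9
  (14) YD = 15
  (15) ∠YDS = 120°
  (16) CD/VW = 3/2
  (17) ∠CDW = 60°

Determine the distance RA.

From the given relations: AW = RV = 8.
Step 1: By the law of cosines on triangle RVW: RW² = 8² + 15² − 2·8·15·cos(60°) = 169, so RW = 13.
Step 2: By the law of cosines on triangle RWA: RA² = 13² + 8² − 2·13·8·cos(60°) = 129, so RA = √129.

Therefore, the length of RA = √129.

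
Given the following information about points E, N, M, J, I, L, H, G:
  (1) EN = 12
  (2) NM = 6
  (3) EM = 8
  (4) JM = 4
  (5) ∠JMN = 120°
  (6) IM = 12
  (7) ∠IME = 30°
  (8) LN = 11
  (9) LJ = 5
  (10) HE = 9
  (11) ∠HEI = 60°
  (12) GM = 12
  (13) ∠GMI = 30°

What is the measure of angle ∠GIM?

Step 1: By the law of cosines on triangle IMG: IG² = 12² + 12² − 2·12·12·cos(30°) = 38.58, so IG ≈ 6.21.
Step 2: By the inverse law of cosines on triangle GIM: cos(∠GIM) = (6.21² + 12² − 12²) / (2·6.21·12) = 38.58/149.08 = 0.2588, so ∠GIM = 75°.

Therefore, the measure of angle ∠GIM = 75°.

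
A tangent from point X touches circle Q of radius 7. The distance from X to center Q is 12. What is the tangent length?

Let T be the point of tangency. Then QT ⊥ XT (radius ⊥ tangent).
In right triangle QTX: QX² = QT² + XT²
12² = 7² + XT²
XT² = 95, XT = sqrt(95)

sqrt(95)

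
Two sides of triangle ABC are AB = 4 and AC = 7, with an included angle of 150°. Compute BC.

Law of cosines: BC^2 = 4^2 + 7^2 - 2(4)(7)cos(150°) = 28*sqrt(3) + 65, so BC = sqrt(28*sqrt(3) + 65).

sqrt(28*sqrt(3) + 65)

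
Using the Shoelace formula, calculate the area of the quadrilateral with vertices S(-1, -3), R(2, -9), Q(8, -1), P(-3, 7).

Using the Shoelace formula for a quadrilateral (vertices in order):
Area = (1/2)|sum of (x_i * y_(i+1) - x_(i+1) * y_i)|
Terms: (-1*-9 - 2*-3) = 15, (2*-1 - 8*-9) = 70, (8*7 - -3*-1) = 53, (-3*-3 - -1*7) = 16
Sum = 154
Area = (1/2)(154) = 77

77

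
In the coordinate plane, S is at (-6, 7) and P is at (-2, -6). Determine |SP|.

d = sqrt((-2 - -6)^2 + (-6 - 7)^2)
d = sqrt(4^2 + -13^2)
d = sqrt(16 + 169)
d = sqrt(185)

sqrt(185)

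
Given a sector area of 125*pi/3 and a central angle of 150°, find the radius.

The sector covers 150°/360° = 5/12 of the full circle.
Full circle area = 125*pi/3 / 5/12 = 100*pi.
Since full area = πr², we get r² = 100*pi/π = 100, so r = 10.

10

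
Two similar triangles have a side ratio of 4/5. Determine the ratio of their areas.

The ratio of areas of similar triangles equals the square of the side ratio.
Side ratio = 4:5
Area ratio = (4/5)^2 = 16/25 = 16:25

16:25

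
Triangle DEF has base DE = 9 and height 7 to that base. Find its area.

A triangle's area is half the area of a rectangle with the same base and height.
Area = (1/2) * 9 * 7 = 63/2.

63/2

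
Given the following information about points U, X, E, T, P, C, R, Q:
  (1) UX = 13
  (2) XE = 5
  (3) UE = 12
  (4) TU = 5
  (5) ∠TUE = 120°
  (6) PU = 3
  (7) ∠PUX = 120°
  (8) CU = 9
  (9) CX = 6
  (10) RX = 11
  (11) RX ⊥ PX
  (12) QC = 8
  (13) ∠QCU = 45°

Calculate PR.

Step 1: By the law of cosines on triangle XUP: XP² = 13² + 3² − 2·13·3·cos(120°) = 217, so XP ≈ 14.73.
Step 2: By the law of cosines on triangle PXR: PR² = 14.73² + 11² − 2·14.73·11·cos(90°) = 338, so PR = 13·√2.

Therefore, the length of PR = 13·√2.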